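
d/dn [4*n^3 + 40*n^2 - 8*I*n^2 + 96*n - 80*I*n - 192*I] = 12*n^2 + 16*n*(5 - I) + 96 - 80*I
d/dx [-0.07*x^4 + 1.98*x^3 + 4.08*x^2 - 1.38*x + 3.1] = -0.28*x^3 + 5.94*x^2 + 8.16*x - 1.38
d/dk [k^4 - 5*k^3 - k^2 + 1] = k*(4*k^2 - 15*k - 2)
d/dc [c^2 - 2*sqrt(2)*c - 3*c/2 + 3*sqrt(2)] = 2*c - 2*sqrt(2) - 3/2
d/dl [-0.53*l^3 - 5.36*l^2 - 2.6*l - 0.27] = -1.59*l^2 - 10.72*l - 2.6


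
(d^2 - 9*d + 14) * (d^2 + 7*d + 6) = d^4 - 2*d^3 - 43*d^2 + 44*d + 84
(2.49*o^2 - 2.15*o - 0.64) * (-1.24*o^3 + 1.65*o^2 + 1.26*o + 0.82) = -3.0876*o^5 + 6.7745*o^4 + 0.383500000000001*o^3 - 1.7232*o^2 - 2.5694*o - 0.5248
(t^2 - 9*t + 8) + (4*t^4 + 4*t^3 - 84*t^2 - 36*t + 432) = 4*t^4 + 4*t^3 - 83*t^2 - 45*t + 440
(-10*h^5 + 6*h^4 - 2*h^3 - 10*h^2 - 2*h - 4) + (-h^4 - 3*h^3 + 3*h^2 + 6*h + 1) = -10*h^5 + 5*h^4 - 5*h^3 - 7*h^2 + 4*h - 3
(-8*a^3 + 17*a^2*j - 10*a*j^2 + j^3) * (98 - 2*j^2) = 16*a^3*j^2 - 784*a^3 - 34*a^2*j^3 + 1666*a^2*j + 20*a*j^4 - 980*a*j^2 - 2*j^5 + 98*j^3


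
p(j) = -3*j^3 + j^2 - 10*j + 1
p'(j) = -9*j^2 + 2*j - 10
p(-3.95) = 240.99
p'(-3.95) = -158.32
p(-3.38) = 162.07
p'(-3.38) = -119.58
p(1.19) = -14.54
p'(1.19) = -20.36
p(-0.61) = 8.15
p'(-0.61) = -14.57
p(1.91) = -35.36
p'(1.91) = -39.01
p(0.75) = -7.20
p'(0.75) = -13.56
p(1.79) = -30.90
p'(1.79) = -35.26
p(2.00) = -39.00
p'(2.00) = -42.00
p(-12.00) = 5449.00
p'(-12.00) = -1330.00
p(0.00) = 1.00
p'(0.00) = -10.00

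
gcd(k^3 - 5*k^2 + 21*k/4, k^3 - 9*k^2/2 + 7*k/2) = k^2 - 7*k/2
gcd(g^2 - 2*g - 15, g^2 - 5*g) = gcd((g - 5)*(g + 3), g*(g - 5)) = g - 5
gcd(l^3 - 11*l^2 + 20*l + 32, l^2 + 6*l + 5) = l + 1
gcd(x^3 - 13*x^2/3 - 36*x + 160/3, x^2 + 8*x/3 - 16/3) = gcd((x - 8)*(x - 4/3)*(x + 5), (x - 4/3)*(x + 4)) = x - 4/3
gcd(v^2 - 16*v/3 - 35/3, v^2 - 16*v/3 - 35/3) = v^2 - 16*v/3 - 35/3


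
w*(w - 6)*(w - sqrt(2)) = w^3 - 6*w^2 - sqrt(2)*w^2 + 6*sqrt(2)*w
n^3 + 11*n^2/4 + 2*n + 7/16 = (n + 1/2)^2*(n + 7/4)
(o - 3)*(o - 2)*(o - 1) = o^3 - 6*o^2 + 11*o - 6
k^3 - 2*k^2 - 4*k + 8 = (k - 2)^2*(k + 2)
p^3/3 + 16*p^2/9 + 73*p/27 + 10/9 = (p/3 + 1)*(p + 2/3)*(p + 5/3)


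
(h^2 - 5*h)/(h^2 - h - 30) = h*(5 - h)/(-h^2 + h + 30)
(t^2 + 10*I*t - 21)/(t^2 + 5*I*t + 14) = (t + 3*I)/(t - 2*I)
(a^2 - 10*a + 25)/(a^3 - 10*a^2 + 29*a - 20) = (a - 5)/(a^2 - 5*a + 4)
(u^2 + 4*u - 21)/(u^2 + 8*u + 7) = (u - 3)/(u + 1)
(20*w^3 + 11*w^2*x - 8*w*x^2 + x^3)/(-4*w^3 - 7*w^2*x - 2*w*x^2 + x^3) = (-5*w + x)/(w + x)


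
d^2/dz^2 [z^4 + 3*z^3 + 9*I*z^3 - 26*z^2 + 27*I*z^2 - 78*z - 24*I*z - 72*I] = 12*z^2 + z*(18 + 54*I) - 52 + 54*I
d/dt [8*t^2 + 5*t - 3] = 16*t + 5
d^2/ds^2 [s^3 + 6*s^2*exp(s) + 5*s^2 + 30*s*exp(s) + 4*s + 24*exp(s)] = 6*s^2*exp(s) + 54*s*exp(s) + 6*s + 96*exp(s) + 10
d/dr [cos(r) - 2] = -sin(r)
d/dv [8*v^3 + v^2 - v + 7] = 24*v^2 + 2*v - 1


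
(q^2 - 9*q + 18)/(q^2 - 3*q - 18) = (q - 3)/(q + 3)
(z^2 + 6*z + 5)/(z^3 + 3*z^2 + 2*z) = (z + 5)/(z*(z + 2))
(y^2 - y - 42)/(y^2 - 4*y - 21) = (y + 6)/(y + 3)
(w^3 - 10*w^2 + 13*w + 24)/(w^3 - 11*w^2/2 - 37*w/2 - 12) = 2*(w - 3)/(2*w + 3)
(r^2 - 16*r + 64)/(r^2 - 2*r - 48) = (r - 8)/(r + 6)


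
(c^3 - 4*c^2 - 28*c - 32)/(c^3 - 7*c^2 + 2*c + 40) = (c^2 - 6*c - 16)/(c^2 - 9*c + 20)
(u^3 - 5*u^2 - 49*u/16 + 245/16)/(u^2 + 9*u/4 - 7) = (4*u^2 - 13*u - 35)/(4*(u + 4))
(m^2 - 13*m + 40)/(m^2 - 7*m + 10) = (m - 8)/(m - 2)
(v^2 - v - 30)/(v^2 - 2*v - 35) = (v - 6)/(v - 7)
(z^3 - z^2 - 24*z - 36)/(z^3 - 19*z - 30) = (z - 6)/(z - 5)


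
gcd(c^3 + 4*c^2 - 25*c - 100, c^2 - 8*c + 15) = c - 5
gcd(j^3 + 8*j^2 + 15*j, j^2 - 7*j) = j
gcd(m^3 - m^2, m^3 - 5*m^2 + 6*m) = m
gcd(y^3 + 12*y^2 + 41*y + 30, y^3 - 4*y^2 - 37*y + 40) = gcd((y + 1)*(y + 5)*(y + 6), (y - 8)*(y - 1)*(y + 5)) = y + 5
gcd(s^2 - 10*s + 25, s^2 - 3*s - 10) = s - 5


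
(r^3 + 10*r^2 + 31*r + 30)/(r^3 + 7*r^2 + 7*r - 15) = (r + 2)/(r - 1)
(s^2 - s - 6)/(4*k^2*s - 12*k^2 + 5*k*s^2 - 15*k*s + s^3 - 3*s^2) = (s + 2)/(4*k^2 + 5*k*s + s^2)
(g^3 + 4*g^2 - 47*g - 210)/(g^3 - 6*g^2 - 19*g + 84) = (g^2 + 11*g + 30)/(g^2 + g - 12)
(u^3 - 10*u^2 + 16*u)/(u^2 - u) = (u^2 - 10*u + 16)/(u - 1)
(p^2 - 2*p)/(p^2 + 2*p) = (p - 2)/(p + 2)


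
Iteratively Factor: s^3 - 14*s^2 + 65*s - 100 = (s - 5)*(s^2 - 9*s + 20) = (s - 5)^2*(s - 4)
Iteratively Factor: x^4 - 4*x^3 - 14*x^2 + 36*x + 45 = (x + 1)*(x^3 - 5*x^2 - 9*x + 45) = (x - 5)*(x + 1)*(x^2 - 9) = (x - 5)*(x + 1)*(x + 3)*(x - 3)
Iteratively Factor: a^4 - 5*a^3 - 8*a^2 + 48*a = (a + 3)*(a^3 - 8*a^2 + 16*a) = a*(a + 3)*(a^2 - 8*a + 16) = a*(a - 4)*(a + 3)*(a - 4)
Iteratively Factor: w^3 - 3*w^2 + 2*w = (w)*(w^2 - 3*w + 2) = w*(w - 1)*(w - 2)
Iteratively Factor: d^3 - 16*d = (d + 4)*(d^2 - 4*d) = (d - 4)*(d + 4)*(d)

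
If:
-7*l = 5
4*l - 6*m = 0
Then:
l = -5/7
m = -10/21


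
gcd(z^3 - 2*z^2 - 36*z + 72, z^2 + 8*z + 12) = z + 6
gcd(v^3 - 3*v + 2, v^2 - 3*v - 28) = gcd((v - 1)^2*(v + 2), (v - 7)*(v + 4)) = 1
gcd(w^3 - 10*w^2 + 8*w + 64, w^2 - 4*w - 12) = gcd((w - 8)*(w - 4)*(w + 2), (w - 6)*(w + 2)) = w + 2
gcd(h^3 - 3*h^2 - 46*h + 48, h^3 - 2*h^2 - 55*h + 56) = h^2 - 9*h + 8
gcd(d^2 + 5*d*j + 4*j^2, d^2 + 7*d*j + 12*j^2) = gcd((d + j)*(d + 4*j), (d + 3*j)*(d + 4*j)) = d + 4*j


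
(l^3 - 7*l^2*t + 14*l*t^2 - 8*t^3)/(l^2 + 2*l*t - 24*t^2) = (l^2 - 3*l*t + 2*t^2)/(l + 6*t)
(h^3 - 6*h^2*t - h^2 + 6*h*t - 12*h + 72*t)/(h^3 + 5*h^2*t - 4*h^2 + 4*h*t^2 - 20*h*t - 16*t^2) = (h^2 - 6*h*t + 3*h - 18*t)/(h^2 + 5*h*t + 4*t^2)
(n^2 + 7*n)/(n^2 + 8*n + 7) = n/(n + 1)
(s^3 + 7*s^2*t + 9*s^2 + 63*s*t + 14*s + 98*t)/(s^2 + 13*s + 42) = (s^2 + 7*s*t + 2*s + 14*t)/(s + 6)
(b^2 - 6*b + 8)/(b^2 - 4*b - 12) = (-b^2 + 6*b - 8)/(-b^2 + 4*b + 12)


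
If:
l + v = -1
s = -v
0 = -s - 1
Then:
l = -2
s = -1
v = 1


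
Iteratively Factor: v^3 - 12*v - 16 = (v - 4)*(v^2 + 4*v + 4) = (v - 4)*(v + 2)*(v + 2)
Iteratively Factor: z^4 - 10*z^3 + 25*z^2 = (z - 5)*(z^3 - 5*z^2) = z*(z - 5)*(z^2 - 5*z) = z^2*(z - 5)*(z - 5)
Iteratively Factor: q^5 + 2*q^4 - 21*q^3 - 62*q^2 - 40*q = (q + 4)*(q^4 - 2*q^3 - 13*q^2 - 10*q) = (q - 5)*(q + 4)*(q^3 + 3*q^2 + 2*q) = (q - 5)*(q + 2)*(q + 4)*(q^2 + q) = (q - 5)*(q + 1)*(q + 2)*(q + 4)*(q)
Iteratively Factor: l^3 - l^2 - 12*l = (l + 3)*(l^2 - 4*l) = l*(l + 3)*(l - 4)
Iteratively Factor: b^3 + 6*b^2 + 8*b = (b + 4)*(b^2 + 2*b) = (b + 2)*(b + 4)*(b)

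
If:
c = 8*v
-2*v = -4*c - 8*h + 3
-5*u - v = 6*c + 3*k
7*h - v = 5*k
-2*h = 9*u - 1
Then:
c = -2468/6627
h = 1214/2209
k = 10321/13254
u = -73/6627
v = -617/13254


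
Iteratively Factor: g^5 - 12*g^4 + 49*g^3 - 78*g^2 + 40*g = (g - 2)*(g^4 - 10*g^3 + 29*g^2 - 20*g) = (g - 5)*(g - 2)*(g^3 - 5*g^2 + 4*g) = (g - 5)*(g - 4)*(g - 2)*(g^2 - g) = g*(g - 5)*(g - 4)*(g - 2)*(g - 1)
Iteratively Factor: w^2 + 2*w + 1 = (w + 1)*(w + 1)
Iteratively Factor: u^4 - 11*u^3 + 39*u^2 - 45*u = (u - 3)*(u^3 - 8*u^2 + 15*u) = u*(u - 3)*(u^2 - 8*u + 15) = u*(u - 3)^2*(u - 5)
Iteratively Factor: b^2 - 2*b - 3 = (b + 1)*(b - 3)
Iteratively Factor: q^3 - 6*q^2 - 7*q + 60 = (q - 4)*(q^2 - 2*q - 15) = (q - 5)*(q - 4)*(q + 3)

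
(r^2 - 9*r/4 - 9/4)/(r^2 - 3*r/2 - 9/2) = (4*r + 3)/(2*(2*r + 3))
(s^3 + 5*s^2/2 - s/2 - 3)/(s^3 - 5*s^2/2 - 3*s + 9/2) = (s + 2)/(s - 3)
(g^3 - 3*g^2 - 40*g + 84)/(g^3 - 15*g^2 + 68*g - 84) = (g + 6)/(g - 6)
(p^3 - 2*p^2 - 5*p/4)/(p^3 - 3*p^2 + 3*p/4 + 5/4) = p/(p - 1)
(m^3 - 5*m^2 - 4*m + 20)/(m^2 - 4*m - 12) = (m^2 - 7*m + 10)/(m - 6)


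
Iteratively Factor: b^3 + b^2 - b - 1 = (b + 1)*(b^2 - 1) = (b - 1)*(b + 1)*(b + 1)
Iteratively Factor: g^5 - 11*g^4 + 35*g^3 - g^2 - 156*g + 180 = (g - 3)*(g^4 - 8*g^3 + 11*g^2 + 32*g - 60) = (g - 5)*(g - 3)*(g^3 - 3*g^2 - 4*g + 12) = (g - 5)*(g - 3)*(g - 2)*(g^2 - g - 6) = (g - 5)*(g - 3)^2*(g - 2)*(g + 2)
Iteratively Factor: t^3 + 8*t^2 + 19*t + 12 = (t + 1)*(t^2 + 7*t + 12) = (t + 1)*(t + 4)*(t + 3)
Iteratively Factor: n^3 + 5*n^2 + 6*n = (n)*(n^2 + 5*n + 6) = n*(n + 3)*(n + 2)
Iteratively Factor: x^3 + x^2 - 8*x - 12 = (x - 3)*(x^2 + 4*x + 4) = (x - 3)*(x + 2)*(x + 2)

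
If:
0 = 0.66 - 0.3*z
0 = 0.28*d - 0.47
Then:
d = 1.68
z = 2.20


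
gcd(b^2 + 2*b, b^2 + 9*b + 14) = b + 2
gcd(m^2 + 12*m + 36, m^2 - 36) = m + 6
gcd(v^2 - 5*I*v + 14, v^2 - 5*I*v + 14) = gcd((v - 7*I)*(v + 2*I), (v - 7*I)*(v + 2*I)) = v^2 - 5*I*v + 14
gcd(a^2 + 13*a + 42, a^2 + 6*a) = a + 6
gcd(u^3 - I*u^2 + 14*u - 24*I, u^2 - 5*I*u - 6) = u^2 - 5*I*u - 6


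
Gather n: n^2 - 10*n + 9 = n^2 - 10*n + 9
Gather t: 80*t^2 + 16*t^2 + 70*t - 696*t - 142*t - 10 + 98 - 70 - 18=96*t^2 - 768*t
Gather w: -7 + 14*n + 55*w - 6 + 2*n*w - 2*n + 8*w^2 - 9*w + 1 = 12*n + 8*w^2 + w*(2*n + 46) - 12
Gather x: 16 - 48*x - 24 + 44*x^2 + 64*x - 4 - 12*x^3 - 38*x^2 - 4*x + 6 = -12*x^3 + 6*x^2 + 12*x - 6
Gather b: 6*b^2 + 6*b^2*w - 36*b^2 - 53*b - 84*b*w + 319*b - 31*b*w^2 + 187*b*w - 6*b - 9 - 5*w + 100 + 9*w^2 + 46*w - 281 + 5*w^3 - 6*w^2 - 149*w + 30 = b^2*(6*w - 30) + b*(-31*w^2 + 103*w + 260) + 5*w^3 + 3*w^2 - 108*w - 160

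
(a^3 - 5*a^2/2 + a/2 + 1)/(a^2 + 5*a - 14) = (2*a^2 - a - 1)/(2*(a + 7))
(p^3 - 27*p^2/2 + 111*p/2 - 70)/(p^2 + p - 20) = (2*p^2 - 19*p + 35)/(2*(p + 5))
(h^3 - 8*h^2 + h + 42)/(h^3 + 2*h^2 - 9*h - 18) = (h - 7)/(h + 3)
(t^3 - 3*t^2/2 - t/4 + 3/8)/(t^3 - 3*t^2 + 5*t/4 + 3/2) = (t - 1/2)/(t - 2)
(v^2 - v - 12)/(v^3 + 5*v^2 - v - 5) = (v^2 - v - 12)/(v^3 + 5*v^2 - v - 5)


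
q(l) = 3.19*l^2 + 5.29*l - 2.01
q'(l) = 6.38*l + 5.29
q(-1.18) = -3.81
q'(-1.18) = -2.24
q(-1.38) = -3.24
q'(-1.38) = -3.51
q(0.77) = 3.95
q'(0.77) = 10.20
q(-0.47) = -3.79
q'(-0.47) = 2.29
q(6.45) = 164.82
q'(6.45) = 46.44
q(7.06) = 194.34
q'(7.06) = 50.33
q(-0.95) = -4.16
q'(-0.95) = -0.77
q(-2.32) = 2.89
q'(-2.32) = -9.51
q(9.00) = 303.99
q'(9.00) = 62.71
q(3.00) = 42.57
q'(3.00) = 24.43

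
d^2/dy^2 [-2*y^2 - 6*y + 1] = -4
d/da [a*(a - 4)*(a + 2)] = 3*a^2 - 4*a - 8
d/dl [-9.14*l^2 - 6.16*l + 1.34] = -18.28*l - 6.16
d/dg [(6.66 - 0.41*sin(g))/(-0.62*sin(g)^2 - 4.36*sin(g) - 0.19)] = (-0.2542*sin(g)^2 + 8.2584*sin(g) + 29.1155)*cos(g)/(0.3844*sin(g)^4 + 5.4064*sin(g)^3 + 19.2452*sin(g)^2 + 1.6568*sin(g) + 0.0361)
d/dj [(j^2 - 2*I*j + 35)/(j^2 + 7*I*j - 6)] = (9*I*j^2 - 82*j - 233*I)/(j^4 + 14*I*j^3 - 61*j^2 - 84*I*j + 36)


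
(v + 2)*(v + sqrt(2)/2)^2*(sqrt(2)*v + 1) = sqrt(2)*v^4 + 2*sqrt(2)*v^3 + 3*v^3 + 3*sqrt(2)*v^2/2 + 6*v^2 + v/2 + 3*sqrt(2)*v + 1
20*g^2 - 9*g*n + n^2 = (-5*g + n)*(-4*g + n)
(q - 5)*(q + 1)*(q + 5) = q^3 + q^2 - 25*q - 25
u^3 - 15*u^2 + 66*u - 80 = (u - 8)*(u - 5)*(u - 2)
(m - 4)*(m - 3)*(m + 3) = m^3 - 4*m^2 - 9*m + 36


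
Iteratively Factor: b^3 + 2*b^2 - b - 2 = (b + 2)*(b^2 - 1) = (b - 1)*(b + 2)*(b + 1)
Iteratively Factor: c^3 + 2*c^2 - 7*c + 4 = (c + 4)*(c^2 - 2*c + 1) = (c - 1)*(c + 4)*(c - 1)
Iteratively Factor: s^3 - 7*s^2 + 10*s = (s)*(s^2 - 7*s + 10) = s*(s - 5)*(s - 2)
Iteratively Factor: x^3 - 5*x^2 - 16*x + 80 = (x - 4)*(x^2 - x - 20) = (x - 5)*(x - 4)*(x + 4)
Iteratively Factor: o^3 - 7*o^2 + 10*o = (o)*(o^2 - 7*o + 10) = o*(o - 5)*(o - 2)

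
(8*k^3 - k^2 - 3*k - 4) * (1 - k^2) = -8*k^5 + k^4 + 11*k^3 + 3*k^2 - 3*k - 4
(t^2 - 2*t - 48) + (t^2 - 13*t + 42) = 2*t^2 - 15*t - 6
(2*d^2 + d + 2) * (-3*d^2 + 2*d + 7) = -6*d^4 + d^3 + 10*d^2 + 11*d + 14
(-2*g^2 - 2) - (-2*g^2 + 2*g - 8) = 6 - 2*g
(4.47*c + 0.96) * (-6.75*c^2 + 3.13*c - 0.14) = -30.1725*c^3 + 7.5111*c^2 + 2.379*c - 0.1344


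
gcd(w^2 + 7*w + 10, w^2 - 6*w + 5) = 1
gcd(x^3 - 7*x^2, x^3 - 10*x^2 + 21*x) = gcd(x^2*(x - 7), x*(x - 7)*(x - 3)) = x^2 - 7*x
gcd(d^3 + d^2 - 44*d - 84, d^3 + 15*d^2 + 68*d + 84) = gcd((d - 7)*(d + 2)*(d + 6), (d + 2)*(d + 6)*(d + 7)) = d^2 + 8*d + 12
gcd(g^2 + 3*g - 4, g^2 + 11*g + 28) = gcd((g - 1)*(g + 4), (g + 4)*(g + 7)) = g + 4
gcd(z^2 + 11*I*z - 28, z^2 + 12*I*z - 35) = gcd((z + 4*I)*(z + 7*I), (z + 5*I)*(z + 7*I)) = z + 7*I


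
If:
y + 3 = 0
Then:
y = -3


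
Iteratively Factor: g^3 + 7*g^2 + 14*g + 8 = (g + 4)*(g^2 + 3*g + 2) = (g + 1)*(g + 4)*(g + 2)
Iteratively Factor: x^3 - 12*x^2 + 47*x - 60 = (x - 3)*(x^2 - 9*x + 20) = (x - 5)*(x - 3)*(x - 4)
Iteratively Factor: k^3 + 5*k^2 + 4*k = (k)*(k^2 + 5*k + 4) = k*(k + 1)*(k + 4)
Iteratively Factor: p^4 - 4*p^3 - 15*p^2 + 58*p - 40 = (p - 1)*(p^3 - 3*p^2 - 18*p + 40) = (p - 5)*(p - 1)*(p^2 + 2*p - 8) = (p - 5)*(p - 2)*(p - 1)*(p + 4)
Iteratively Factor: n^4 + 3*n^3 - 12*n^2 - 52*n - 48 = (n - 4)*(n^3 + 7*n^2 + 16*n + 12) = (n - 4)*(n + 2)*(n^2 + 5*n + 6) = (n - 4)*(n + 2)^2*(n + 3)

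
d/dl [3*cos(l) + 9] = -3*sin(l)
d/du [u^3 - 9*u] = 3*u^2 - 9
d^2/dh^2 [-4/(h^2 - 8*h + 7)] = 8*(h^2 - 8*h - 4*(h - 4)^2 + 7)/(h^2 - 8*h + 7)^3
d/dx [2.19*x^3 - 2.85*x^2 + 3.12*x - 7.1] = 6.57*x^2 - 5.7*x + 3.12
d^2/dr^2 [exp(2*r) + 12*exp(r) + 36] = 4*(exp(r) + 3)*exp(r)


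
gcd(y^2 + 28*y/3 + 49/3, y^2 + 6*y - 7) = y + 7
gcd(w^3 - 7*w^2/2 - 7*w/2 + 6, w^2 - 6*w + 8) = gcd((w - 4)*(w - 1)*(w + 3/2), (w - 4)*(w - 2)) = w - 4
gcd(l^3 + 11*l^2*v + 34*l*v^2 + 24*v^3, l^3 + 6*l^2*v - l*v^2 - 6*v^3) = l^2 + 7*l*v + 6*v^2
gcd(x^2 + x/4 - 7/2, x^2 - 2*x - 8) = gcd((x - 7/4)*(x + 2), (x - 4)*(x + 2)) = x + 2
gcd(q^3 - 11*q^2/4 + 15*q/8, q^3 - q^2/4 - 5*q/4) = q^2 - 5*q/4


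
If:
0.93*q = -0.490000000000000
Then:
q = -0.53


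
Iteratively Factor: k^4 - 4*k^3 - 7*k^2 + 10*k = (k)*(k^3 - 4*k^2 - 7*k + 10) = k*(k + 2)*(k^2 - 6*k + 5) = k*(k - 5)*(k + 2)*(k - 1)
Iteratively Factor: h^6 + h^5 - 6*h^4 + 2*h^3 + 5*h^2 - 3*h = (h + 1)*(h^5 - 6*h^3 + 8*h^2 - 3*h) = h*(h + 1)*(h^4 - 6*h^2 + 8*h - 3) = h*(h - 1)*(h + 1)*(h^3 + h^2 - 5*h + 3) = h*(h - 1)^2*(h + 1)*(h^2 + 2*h - 3) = h*(h - 1)^3*(h + 1)*(h + 3)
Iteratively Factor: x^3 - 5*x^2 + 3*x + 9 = (x - 3)*(x^2 - 2*x - 3) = (x - 3)*(x + 1)*(x - 3)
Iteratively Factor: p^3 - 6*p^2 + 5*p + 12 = (p + 1)*(p^2 - 7*p + 12) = (p - 4)*(p + 1)*(p - 3)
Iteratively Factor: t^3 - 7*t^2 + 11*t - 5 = (t - 1)*(t^2 - 6*t + 5) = (t - 5)*(t - 1)*(t - 1)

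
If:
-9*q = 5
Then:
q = -5/9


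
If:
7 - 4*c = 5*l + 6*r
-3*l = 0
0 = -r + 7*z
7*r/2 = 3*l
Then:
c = 7/4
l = 0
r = 0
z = 0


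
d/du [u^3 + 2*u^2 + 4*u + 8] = 3*u^2 + 4*u + 4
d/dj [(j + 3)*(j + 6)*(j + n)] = 3*j^2 + 2*j*n + 18*j + 9*n + 18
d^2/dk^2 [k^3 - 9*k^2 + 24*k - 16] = 6*k - 18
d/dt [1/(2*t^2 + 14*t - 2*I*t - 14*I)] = (-2*t - 7 + I)/(2*(t^2 + 7*t - I*t - 7*I)^2)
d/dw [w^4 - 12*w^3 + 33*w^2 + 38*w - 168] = 4*w^3 - 36*w^2 + 66*w + 38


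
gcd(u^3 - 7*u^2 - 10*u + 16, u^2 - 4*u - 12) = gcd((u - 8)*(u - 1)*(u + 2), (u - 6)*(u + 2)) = u + 2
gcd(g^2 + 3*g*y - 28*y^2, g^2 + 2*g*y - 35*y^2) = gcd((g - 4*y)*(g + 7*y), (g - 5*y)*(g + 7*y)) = g + 7*y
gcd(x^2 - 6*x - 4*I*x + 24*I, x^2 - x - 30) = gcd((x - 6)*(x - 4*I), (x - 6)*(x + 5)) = x - 6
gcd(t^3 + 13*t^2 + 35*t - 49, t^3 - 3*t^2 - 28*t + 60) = 1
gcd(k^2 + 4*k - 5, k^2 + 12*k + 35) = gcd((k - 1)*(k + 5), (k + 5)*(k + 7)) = k + 5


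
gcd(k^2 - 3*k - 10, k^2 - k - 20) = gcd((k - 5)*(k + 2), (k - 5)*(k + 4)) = k - 5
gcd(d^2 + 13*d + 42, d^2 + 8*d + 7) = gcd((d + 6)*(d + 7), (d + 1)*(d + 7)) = d + 7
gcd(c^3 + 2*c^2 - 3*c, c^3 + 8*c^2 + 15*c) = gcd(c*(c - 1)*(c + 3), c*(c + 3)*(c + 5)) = c^2 + 3*c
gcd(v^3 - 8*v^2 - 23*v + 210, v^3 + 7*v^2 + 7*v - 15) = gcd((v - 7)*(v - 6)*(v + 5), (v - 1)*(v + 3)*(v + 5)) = v + 5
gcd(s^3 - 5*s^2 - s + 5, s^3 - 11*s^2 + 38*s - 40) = s - 5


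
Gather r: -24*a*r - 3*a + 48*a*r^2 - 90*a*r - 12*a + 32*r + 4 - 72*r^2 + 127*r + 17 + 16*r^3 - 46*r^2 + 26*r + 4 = -15*a + 16*r^3 + r^2*(48*a - 118) + r*(185 - 114*a) + 25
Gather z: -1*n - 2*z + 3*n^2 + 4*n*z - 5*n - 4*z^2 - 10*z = 3*n^2 - 6*n - 4*z^2 + z*(4*n - 12)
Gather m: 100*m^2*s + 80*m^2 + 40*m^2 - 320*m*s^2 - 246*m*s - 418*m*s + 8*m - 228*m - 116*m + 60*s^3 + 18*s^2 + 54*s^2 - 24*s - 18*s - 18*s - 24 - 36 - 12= m^2*(100*s + 120) + m*(-320*s^2 - 664*s - 336) + 60*s^3 + 72*s^2 - 60*s - 72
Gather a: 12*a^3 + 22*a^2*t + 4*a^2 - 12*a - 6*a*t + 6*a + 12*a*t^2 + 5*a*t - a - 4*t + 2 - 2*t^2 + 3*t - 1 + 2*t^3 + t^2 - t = 12*a^3 + a^2*(22*t + 4) + a*(12*t^2 - t - 7) + 2*t^3 - t^2 - 2*t + 1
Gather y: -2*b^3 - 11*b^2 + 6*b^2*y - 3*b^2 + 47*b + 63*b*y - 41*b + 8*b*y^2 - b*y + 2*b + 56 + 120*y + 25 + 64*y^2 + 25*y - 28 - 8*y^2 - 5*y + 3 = -2*b^3 - 14*b^2 + 8*b + y^2*(8*b + 56) + y*(6*b^2 + 62*b + 140) + 56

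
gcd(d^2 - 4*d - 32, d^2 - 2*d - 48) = d - 8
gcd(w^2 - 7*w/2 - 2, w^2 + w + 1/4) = w + 1/2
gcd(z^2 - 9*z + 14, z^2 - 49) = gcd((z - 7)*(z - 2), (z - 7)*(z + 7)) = z - 7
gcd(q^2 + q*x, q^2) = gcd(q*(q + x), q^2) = q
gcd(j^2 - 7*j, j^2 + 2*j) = j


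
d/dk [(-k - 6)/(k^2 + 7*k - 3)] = (-k^2 - 7*k + (k + 6)*(2*k + 7) + 3)/(k^2 + 7*k - 3)^2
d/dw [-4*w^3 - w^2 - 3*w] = -12*w^2 - 2*w - 3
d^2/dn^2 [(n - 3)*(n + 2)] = 2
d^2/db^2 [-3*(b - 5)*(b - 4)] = -6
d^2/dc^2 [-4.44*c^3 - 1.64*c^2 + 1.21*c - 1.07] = -26.64*c - 3.28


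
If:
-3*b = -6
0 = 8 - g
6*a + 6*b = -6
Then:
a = -3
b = 2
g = 8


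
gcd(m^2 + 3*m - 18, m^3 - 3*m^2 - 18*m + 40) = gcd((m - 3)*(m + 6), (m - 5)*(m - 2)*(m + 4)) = 1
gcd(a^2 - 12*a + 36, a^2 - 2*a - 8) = 1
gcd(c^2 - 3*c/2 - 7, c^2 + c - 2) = c + 2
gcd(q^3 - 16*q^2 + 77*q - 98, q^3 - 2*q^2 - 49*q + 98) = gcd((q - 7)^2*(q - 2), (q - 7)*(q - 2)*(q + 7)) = q^2 - 9*q + 14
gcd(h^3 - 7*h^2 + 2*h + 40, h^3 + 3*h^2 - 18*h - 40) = h^2 - 2*h - 8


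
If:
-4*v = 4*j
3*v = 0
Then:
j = 0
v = 0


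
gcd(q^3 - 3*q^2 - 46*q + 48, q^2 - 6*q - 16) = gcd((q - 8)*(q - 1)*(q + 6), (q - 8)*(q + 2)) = q - 8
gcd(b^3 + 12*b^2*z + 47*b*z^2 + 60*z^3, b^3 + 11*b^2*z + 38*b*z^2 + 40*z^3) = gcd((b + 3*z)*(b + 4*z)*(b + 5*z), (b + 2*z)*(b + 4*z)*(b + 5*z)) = b^2 + 9*b*z + 20*z^2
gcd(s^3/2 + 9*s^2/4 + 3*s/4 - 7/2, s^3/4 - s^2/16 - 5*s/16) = 1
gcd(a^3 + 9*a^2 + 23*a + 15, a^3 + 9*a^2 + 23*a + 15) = a^3 + 9*a^2 + 23*a + 15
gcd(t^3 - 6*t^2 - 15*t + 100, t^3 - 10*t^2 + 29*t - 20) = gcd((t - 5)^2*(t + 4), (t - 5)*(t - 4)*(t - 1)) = t - 5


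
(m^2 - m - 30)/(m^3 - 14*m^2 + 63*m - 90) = (m + 5)/(m^2 - 8*m + 15)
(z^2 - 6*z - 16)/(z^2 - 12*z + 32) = (z + 2)/(z - 4)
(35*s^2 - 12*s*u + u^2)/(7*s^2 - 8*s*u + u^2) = (5*s - u)/(s - u)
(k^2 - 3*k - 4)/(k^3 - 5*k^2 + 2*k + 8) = 1/(k - 2)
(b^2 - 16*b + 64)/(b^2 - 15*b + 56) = (b - 8)/(b - 7)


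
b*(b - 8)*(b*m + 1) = b^3*m - 8*b^2*m + b^2 - 8*b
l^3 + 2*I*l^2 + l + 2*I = (l - I)*(l + I)*(l + 2*I)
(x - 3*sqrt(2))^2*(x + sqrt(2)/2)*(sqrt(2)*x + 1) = sqrt(2)*x^4 - 10*x^3 + 13*sqrt(2)*x^2/2 + 30*x + 9*sqrt(2)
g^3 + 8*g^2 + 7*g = g*(g + 1)*(g + 7)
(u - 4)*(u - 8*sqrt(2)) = u^2 - 8*sqrt(2)*u - 4*u + 32*sqrt(2)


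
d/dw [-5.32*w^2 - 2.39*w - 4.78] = -10.64*w - 2.39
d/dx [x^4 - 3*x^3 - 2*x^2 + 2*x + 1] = 4*x^3 - 9*x^2 - 4*x + 2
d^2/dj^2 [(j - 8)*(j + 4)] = 2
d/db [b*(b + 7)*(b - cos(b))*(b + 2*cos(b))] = -b*(b + 7)*(b - cos(b))*(2*sin(b) - 1) + b*(b + 7)*(b + 2*cos(b))*(sin(b) + 1) + b*(b - cos(b))*(b + 2*cos(b)) + (b + 7)*(b - cos(b))*(b + 2*cos(b))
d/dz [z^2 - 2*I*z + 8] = 2*z - 2*I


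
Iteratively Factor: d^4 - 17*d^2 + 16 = (d + 1)*(d^3 - d^2 - 16*d + 16) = (d - 4)*(d + 1)*(d^2 + 3*d - 4) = (d - 4)*(d - 1)*(d + 1)*(d + 4)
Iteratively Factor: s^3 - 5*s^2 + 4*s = (s - 1)*(s^2 - 4*s) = (s - 4)*(s - 1)*(s)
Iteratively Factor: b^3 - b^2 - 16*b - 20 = (b + 2)*(b^2 - 3*b - 10) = (b + 2)^2*(b - 5)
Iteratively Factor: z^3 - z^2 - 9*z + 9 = (z + 3)*(z^2 - 4*z + 3) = (z - 1)*(z + 3)*(z - 3)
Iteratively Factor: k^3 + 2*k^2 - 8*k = (k - 2)*(k^2 + 4*k) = k*(k - 2)*(k + 4)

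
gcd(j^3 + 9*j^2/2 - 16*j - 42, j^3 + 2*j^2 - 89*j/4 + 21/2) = j^2 + 5*j/2 - 21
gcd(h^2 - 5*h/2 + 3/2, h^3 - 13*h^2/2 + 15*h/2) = h - 3/2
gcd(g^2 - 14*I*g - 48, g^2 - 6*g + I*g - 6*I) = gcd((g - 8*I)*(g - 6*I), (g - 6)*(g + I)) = 1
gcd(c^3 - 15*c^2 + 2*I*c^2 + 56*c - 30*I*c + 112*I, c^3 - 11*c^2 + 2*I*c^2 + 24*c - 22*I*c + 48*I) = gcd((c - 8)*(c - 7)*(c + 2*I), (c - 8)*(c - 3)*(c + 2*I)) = c^2 + c*(-8 + 2*I) - 16*I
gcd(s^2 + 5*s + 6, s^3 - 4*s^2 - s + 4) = 1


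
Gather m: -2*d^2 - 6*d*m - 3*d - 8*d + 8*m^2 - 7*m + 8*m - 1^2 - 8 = -2*d^2 - 11*d + 8*m^2 + m*(1 - 6*d) - 9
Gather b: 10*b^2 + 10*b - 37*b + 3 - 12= 10*b^2 - 27*b - 9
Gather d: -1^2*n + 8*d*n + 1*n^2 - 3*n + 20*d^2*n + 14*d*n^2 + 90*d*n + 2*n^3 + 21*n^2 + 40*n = 20*d^2*n + d*(14*n^2 + 98*n) + 2*n^3 + 22*n^2 + 36*n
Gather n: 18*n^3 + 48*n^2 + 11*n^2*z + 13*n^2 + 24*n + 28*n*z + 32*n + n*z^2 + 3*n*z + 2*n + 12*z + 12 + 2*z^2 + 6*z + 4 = 18*n^3 + n^2*(11*z + 61) + n*(z^2 + 31*z + 58) + 2*z^2 + 18*z + 16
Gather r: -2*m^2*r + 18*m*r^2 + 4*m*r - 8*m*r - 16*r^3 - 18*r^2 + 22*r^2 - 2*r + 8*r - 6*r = -16*r^3 + r^2*(18*m + 4) + r*(-2*m^2 - 4*m)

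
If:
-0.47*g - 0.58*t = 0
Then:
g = -1.23404255319149*t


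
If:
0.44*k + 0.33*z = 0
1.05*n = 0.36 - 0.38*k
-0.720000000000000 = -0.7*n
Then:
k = -1.89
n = 1.03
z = 2.53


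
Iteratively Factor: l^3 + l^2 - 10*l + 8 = (l - 2)*(l^2 + 3*l - 4) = (l - 2)*(l + 4)*(l - 1)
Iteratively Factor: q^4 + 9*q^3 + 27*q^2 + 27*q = (q)*(q^3 + 9*q^2 + 27*q + 27) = q*(q + 3)*(q^2 + 6*q + 9) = q*(q + 3)^2*(q + 3)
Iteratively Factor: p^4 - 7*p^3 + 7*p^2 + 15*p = (p + 1)*(p^3 - 8*p^2 + 15*p) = p*(p + 1)*(p^2 - 8*p + 15) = p*(p - 3)*(p + 1)*(p - 5)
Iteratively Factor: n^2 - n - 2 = (n - 2)*(n + 1)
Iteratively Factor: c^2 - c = (c)*(c - 1)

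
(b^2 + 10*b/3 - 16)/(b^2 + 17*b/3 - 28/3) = (3*b^2 + 10*b - 48)/(3*b^2 + 17*b - 28)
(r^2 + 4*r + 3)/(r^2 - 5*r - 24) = (r + 1)/(r - 8)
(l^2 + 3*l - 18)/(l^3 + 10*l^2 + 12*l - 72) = (l - 3)/(l^2 + 4*l - 12)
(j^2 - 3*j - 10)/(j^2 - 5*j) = (j + 2)/j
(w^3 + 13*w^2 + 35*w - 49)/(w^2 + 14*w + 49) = w - 1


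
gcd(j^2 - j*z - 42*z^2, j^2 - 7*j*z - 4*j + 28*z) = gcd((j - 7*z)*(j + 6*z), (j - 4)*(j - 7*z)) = -j + 7*z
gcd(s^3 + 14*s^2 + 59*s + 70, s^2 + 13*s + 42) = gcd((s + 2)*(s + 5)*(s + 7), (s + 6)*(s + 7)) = s + 7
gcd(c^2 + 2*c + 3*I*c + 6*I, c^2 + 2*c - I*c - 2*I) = c + 2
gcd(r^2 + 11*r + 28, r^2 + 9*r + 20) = r + 4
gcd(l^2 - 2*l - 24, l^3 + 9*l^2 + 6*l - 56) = l + 4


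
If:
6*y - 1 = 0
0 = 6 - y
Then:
No Solution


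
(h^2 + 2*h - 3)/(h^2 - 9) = (h - 1)/(h - 3)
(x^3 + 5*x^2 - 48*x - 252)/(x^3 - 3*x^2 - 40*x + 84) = (x + 6)/(x - 2)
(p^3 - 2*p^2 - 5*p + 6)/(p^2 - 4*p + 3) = p + 2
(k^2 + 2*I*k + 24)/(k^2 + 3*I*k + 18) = (k - 4*I)/(k - 3*I)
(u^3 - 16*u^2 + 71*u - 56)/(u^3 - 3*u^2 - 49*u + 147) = (u^2 - 9*u + 8)/(u^2 + 4*u - 21)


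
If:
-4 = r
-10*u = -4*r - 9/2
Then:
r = -4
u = -23/20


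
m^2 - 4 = (m - 2)*(m + 2)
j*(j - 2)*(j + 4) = j^3 + 2*j^2 - 8*j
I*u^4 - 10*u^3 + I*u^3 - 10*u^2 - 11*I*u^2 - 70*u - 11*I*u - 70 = (u - 2*I)*(u + 5*I)*(u + 7*I)*(I*u + I)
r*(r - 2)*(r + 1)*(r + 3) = r^4 + 2*r^3 - 5*r^2 - 6*r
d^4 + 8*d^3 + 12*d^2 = d^2*(d + 2)*(d + 6)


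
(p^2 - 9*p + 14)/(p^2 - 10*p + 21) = (p - 2)/(p - 3)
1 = 1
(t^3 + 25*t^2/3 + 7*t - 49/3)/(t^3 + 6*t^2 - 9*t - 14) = (t^2 + 4*t/3 - 7/3)/(t^2 - t - 2)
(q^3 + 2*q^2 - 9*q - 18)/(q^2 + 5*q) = (q^3 + 2*q^2 - 9*q - 18)/(q*(q + 5))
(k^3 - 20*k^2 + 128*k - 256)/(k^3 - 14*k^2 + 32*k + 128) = (k - 4)/(k + 2)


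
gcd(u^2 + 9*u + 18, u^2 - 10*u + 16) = 1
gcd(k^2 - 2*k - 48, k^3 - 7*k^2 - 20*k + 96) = k - 8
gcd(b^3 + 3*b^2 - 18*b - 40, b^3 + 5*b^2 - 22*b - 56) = b^2 - 2*b - 8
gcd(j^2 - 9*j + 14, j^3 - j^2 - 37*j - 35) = j - 7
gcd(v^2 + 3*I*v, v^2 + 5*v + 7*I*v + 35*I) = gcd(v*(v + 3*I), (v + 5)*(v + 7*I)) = 1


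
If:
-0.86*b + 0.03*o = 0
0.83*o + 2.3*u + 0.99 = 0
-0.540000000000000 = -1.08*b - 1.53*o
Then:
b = 0.01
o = 0.34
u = -0.55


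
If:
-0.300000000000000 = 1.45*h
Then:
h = -0.21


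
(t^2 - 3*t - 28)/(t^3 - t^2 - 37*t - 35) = (t + 4)/(t^2 + 6*t + 5)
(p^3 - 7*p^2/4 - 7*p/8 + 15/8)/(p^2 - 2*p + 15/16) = 2*(2*p^2 - p - 3)/(4*p - 3)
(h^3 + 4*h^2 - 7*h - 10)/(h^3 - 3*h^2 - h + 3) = (h^2 + 3*h - 10)/(h^2 - 4*h + 3)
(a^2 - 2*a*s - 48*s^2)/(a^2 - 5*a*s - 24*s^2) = (a + 6*s)/(a + 3*s)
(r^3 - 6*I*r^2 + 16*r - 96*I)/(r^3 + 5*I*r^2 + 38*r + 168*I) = (r - 4*I)/(r + 7*I)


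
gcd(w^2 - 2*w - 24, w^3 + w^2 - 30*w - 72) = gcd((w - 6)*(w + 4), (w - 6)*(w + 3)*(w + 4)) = w^2 - 2*w - 24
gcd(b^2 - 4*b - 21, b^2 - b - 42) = b - 7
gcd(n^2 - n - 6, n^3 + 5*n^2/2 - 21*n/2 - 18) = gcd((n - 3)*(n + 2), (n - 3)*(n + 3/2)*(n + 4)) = n - 3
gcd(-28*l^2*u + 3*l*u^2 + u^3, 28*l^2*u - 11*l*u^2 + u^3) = -4*l*u + u^2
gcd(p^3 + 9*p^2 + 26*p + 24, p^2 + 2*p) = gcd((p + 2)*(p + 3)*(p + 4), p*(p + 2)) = p + 2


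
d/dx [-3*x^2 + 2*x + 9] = 2 - 6*x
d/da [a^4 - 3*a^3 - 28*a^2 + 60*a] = 4*a^3 - 9*a^2 - 56*a + 60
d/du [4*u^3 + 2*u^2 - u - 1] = 12*u^2 + 4*u - 1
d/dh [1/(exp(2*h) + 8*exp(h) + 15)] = 2*(-exp(h) - 4)*exp(h)/(exp(2*h) + 8*exp(h) + 15)^2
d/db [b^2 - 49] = 2*b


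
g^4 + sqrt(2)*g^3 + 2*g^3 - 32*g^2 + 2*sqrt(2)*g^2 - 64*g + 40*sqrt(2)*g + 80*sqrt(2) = (g + 2)*(g - 2*sqrt(2))^2*(g + 5*sqrt(2))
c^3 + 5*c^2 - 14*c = c*(c - 2)*(c + 7)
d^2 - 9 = (d - 3)*(d + 3)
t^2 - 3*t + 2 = (t - 2)*(t - 1)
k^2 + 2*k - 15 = (k - 3)*(k + 5)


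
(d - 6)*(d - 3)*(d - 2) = d^3 - 11*d^2 + 36*d - 36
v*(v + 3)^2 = v^3 + 6*v^2 + 9*v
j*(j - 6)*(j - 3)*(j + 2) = j^4 - 7*j^3 + 36*j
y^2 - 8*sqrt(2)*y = y*(y - 8*sqrt(2))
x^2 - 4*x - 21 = (x - 7)*(x + 3)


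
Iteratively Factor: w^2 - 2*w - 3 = (w - 3)*(w + 1)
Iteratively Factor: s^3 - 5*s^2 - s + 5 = (s - 5)*(s^2 - 1) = (s - 5)*(s - 1)*(s + 1)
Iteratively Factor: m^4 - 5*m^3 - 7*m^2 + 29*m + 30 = (m - 3)*(m^3 - 2*m^2 - 13*m - 10) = (m - 5)*(m - 3)*(m^2 + 3*m + 2) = (m - 5)*(m - 3)*(m + 2)*(m + 1)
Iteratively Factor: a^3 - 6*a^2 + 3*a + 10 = (a + 1)*(a^2 - 7*a + 10) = (a - 5)*(a + 1)*(a - 2)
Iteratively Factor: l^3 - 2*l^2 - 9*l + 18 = (l + 3)*(l^2 - 5*l + 6) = (l - 2)*(l + 3)*(l - 3)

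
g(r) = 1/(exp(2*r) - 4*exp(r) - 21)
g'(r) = (-2*exp(2*r) + 4*exp(r))/(exp(2*r) - 4*exp(r) - 21)^2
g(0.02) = -0.04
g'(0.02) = 0.00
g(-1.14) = -0.05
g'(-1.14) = 0.00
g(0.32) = -0.04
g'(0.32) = 0.00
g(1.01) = -0.04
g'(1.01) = -0.01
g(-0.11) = -0.04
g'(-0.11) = 0.00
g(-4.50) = -0.05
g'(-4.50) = 0.00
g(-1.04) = -0.04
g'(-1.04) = 0.00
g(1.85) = -0.17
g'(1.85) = -1.54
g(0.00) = -0.04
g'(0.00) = 0.00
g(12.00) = 0.00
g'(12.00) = 0.00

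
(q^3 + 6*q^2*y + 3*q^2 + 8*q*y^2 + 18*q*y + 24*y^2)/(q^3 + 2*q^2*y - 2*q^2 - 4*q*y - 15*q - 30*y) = (q + 4*y)/(q - 5)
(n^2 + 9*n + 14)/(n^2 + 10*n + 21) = (n + 2)/(n + 3)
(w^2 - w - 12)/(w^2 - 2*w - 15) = (w - 4)/(w - 5)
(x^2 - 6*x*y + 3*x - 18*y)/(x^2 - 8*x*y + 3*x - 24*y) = (x - 6*y)/(x - 8*y)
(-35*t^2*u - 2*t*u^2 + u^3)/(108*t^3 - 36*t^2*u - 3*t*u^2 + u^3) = u*(-35*t^2 - 2*t*u + u^2)/(108*t^3 - 36*t^2*u - 3*t*u^2 + u^3)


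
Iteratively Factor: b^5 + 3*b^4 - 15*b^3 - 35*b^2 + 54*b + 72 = (b + 4)*(b^4 - b^3 - 11*b^2 + 9*b + 18) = (b - 2)*(b + 4)*(b^3 + b^2 - 9*b - 9) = (b - 3)*(b - 2)*(b + 4)*(b^2 + 4*b + 3) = (b - 3)*(b - 2)*(b + 1)*(b + 4)*(b + 3)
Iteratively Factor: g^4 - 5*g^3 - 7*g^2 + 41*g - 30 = (g - 1)*(g^3 - 4*g^2 - 11*g + 30) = (g - 1)*(g + 3)*(g^2 - 7*g + 10) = (g - 5)*(g - 1)*(g + 3)*(g - 2)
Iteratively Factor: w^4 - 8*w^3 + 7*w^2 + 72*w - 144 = (w - 3)*(w^3 - 5*w^2 - 8*w + 48) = (w - 4)*(w - 3)*(w^2 - w - 12) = (w - 4)^2*(w - 3)*(w + 3)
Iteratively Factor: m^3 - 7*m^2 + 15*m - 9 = (m - 3)*(m^2 - 4*m + 3) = (m - 3)^2*(m - 1)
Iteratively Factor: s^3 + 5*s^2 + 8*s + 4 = (s + 1)*(s^2 + 4*s + 4) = (s + 1)*(s + 2)*(s + 2)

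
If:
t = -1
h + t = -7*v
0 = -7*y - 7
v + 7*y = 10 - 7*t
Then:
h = -167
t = -1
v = 24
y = -1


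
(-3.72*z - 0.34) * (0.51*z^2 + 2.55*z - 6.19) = -1.8972*z^3 - 9.6594*z^2 + 22.1598*z + 2.1046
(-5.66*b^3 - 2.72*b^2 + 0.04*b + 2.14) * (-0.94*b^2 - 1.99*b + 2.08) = 5.3204*b^5 + 13.8202*b^4 - 6.3976*b^3 - 7.7488*b^2 - 4.1754*b + 4.4512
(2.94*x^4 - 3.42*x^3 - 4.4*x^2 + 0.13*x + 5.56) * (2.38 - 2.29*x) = -6.7326*x^5 + 14.829*x^4 + 1.9364*x^3 - 10.7697*x^2 - 12.423*x + 13.2328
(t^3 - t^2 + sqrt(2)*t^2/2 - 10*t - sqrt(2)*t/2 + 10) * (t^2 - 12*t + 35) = t^5 - 13*t^4 + sqrt(2)*t^4/2 - 13*sqrt(2)*t^3/2 + 37*t^3 + 47*sqrt(2)*t^2/2 + 95*t^2 - 470*t - 35*sqrt(2)*t/2 + 350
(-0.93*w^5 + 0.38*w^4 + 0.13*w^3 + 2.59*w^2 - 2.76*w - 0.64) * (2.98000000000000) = -2.7714*w^5 + 1.1324*w^4 + 0.3874*w^3 + 7.7182*w^2 - 8.2248*w - 1.9072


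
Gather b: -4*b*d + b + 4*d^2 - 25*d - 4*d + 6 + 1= b*(1 - 4*d) + 4*d^2 - 29*d + 7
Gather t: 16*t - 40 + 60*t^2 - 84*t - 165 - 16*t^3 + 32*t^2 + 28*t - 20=-16*t^3 + 92*t^2 - 40*t - 225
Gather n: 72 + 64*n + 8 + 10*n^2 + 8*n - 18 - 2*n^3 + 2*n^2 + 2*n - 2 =-2*n^3 + 12*n^2 + 74*n + 60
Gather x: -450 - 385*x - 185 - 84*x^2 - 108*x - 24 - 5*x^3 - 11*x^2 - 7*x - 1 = -5*x^3 - 95*x^2 - 500*x - 660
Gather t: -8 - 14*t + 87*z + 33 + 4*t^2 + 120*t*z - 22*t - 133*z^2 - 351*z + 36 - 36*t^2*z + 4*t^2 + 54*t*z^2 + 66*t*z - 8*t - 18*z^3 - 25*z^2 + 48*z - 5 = t^2*(8 - 36*z) + t*(54*z^2 + 186*z - 44) - 18*z^3 - 158*z^2 - 216*z + 56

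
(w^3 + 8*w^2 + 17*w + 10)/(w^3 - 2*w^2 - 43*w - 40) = (w + 2)/(w - 8)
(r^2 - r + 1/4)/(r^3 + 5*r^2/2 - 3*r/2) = (r - 1/2)/(r*(r + 3))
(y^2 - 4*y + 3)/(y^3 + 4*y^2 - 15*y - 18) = (y - 1)/(y^2 + 7*y + 6)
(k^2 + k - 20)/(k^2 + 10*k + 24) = (k^2 + k - 20)/(k^2 + 10*k + 24)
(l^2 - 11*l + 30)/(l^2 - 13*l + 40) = (l - 6)/(l - 8)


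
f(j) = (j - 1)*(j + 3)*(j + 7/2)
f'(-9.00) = 148.00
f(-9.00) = -330.00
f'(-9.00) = 148.00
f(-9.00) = -330.00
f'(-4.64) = 17.55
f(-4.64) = -10.54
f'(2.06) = 39.39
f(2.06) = 29.82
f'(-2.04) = -5.96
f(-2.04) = -4.26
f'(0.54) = 10.81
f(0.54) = -6.58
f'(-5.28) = 29.56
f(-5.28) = -25.49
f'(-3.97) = 7.61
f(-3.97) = -2.27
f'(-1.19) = -4.84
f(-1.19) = -9.16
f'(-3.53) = 2.55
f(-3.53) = -0.07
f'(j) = (j - 1)*(j + 3) + (j - 1)*(j + 7/2) + (j + 3)*(j + 7/2) = 3*j^2 + 11*j + 4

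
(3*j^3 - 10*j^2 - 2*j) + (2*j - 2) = 3*j^3 - 10*j^2 - 2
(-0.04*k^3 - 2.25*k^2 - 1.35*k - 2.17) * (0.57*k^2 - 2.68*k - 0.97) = -0.0228*k^5 - 1.1753*k^4 + 5.2993*k^3 + 4.5636*k^2 + 7.1251*k + 2.1049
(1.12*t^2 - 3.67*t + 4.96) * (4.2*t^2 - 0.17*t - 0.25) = 4.704*t^4 - 15.6044*t^3 + 21.1759*t^2 + 0.0742999999999999*t - 1.24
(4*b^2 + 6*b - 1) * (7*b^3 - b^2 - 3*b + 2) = 28*b^5 + 38*b^4 - 25*b^3 - 9*b^2 + 15*b - 2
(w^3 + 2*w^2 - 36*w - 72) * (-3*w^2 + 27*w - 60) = -3*w^5 + 21*w^4 + 102*w^3 - 876*w^2 + 216*w + 4320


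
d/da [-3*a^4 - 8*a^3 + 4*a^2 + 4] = 4*a*(-3*a^2 - 6*a + 2)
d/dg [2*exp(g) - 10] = 2*exp(g)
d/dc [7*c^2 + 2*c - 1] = 14*c + 2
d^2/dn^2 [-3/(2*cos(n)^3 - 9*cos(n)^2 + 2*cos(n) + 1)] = 6*((-7*cos(n) + 36*cos(2*n) - 9*cos(3*n))*(2*cos(n)^3 - 9*cos(n)^2 + 2*cos(n) + 1)/4 - 4*(3*cos(n)^2 - 9*cos(n) + 1)^2*sin(n)^2)/(2*cos(n)^3 - 9*cos(n)^2 + 2*cos(n) + 1)^3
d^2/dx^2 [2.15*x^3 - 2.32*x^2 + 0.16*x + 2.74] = 12.9*x - 4.64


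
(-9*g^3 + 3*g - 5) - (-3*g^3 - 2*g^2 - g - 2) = -6*g^3 + 2*g^2 + 4*g - 3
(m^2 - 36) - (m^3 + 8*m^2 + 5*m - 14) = -m^3 - 7*m^2 - 5*m - 22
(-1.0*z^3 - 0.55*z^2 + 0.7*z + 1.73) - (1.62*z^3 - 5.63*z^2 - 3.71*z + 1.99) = -2.62*z^3 + 5.08*z^2 + 4.41*z - 0.26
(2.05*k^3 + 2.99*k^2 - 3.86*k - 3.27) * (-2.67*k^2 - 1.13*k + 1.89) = -5.4735*k^5 - 10.2998*k^4 + 10.802*k^3 + 18.7438*k^2 - 3.6003*k - 6.1803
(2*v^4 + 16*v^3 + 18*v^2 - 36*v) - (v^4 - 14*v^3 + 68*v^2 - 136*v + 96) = v^4 + 30*v^3 - 50*v^2 + 100*v - 96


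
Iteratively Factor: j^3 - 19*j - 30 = (j + 2)*(j^2 - 2*j - 15) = (j + 2)*(j + 3)*(j - 5)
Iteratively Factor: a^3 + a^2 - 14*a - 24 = (a + 3)*(a^2 - 2*a - 8) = (a - 4)*(a + 3)*(a + 2)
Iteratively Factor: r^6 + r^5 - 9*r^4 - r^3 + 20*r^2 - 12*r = (r - 1)*(r^5 + 2*r^4 - 7*r^3 - 8*r^2 + 12*r) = (r - 1)*(r + 3)*(r^4 - r^3 - 4*r^2 + 4*r) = (r - 1)*(r + 2)*(r + 3)*(r^3 - 3*r^2 + 2*r) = (r - 2)*(r - 1)*(r + 2)*(r + 3)*(r^2 - r) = r*(r - 2)*(r - 1)*(r + 2)*(r + 3)*(r - 1)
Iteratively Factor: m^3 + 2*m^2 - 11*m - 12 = (m + 4)*(m^2 - 2*m - 3) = (m + 1)*(m + 4)*(m - 3)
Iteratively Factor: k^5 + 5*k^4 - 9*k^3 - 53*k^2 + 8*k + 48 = (k + 4)*(k^4 + k^3 - 13*k^2 - k + 12) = (k + 4)^2*(k^3 - 3*k^2 - k + 3) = (k - 3)*(k + 4)^2*(k^2 - 1) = (k - 3)*(k + 1)*(k + 4)^2*(k - 1)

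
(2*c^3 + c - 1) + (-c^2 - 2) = 2*c^3 - c^2 + c - 3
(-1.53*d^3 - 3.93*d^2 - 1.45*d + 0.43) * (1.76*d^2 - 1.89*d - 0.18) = -2.6928*d^5 - 4.0251*d^4 + 5.1511*d^3 + 4.2047*d^2 - 0.5517*d - 0.0774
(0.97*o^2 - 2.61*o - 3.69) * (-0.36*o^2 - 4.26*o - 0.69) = -0.3492*o^4 - 3.1926*o^3 + 11.7777*o^2 + 17.5203*o + 2.5461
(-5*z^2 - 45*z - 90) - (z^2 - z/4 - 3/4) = -6*z^2 - 179*z/4 - 357/4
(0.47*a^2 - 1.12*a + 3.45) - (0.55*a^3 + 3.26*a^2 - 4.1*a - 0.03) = -0.55*a^3 - 2.79*a^2 + 2.98*a + 3.48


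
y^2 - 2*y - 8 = (y - 4)*(y + 2)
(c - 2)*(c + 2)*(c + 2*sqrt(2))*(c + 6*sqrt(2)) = c^4 + 8*sqrt(2)*c^3 + 20*c^2 - 32*sqrt(2)*c - 96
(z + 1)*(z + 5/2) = z^2 + 7*z/2 + 5/2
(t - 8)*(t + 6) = t^2 - 2*t - 48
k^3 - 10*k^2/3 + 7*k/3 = k*(k - 7/3)*(k - 1)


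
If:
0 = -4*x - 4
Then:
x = -1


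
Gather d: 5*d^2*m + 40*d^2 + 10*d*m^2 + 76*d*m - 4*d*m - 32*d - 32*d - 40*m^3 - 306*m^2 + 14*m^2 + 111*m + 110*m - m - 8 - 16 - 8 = d^2*(5*m + 40) + d*(10*m^2 + 72*m - 64) - 40*m^3 - 292*m^2 + 220*m - 32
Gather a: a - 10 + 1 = a - 9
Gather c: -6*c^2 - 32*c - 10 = -6*c^2 - 32*c - 10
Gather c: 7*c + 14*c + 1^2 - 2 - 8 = 21*c - 9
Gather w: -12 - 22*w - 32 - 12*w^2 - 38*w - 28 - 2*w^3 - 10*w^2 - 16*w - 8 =-2*w^3 - 22*w^2 - 76*w - 80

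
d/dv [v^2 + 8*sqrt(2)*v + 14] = 2*v + 8*sqrt(2)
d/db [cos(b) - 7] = -sin(b)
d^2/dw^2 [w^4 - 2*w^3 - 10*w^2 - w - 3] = 12*w^2 - 12*w - 20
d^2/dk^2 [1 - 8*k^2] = -16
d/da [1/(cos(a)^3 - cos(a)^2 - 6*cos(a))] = (3*sin(a) - 6*sin(a)/cos(a)^2 - 2*tan(a))/(sin(a)^2 + cos(a) + 5)^2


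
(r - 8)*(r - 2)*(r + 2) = r^3 - 8*r^2 - 4*r + 32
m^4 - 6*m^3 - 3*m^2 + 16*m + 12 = (m - 6)*(m - 2)*(m + 1)^2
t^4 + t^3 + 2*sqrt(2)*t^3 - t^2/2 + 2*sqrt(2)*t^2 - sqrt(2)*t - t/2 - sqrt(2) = (t + 1)*(t - sqrt(2)/2)*(t + sqrt(2)/2)*(t + 2*sqrt(2))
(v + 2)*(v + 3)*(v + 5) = v^3 + 10*v^2 + 31*v + 30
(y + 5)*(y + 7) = y^2 + 12*y + 35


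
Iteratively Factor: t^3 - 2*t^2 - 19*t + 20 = (t + 4)*(t^2 - 6*t + 5) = (t - 1)*(t + 4)*(t - 5)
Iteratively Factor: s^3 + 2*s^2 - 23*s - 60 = (s + 3)*(s^2 - s - 20) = (s - 5)*(s + 3)*(s + 4)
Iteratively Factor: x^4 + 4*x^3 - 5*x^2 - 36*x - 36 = (x + 2)*(x^3 + 2*x^2 - 9*x - 18) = (x + 2)*(x + 3)*(x^2 - x - 6) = (x - 3)*(x + 2)*(x + 3)*(x + 2)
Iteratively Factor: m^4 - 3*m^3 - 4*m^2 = (m - 4)*(m^3 + m^2) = m*(m - 4)*(m^2 + m) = m^2*(m - 4)*(m + 1)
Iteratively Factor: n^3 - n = (n)*(n^2 - 1) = n*(n + 1)*(n - 1)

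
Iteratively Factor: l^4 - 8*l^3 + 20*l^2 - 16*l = (l - 4)*(l^3 - 4*l^2 + 4*l) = l*(l - 4)*(l^2 - 4*l + 4) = l*(l - 4)*(l - 2)*(l - 2)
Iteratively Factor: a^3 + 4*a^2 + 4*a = (a + 2)*(a^2 + 2*a) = a*(a + 2)*(a + 2)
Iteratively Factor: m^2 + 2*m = (m)*(m + 2)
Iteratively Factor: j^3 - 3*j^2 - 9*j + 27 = (j - 3)*(j^2 - 9) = (j - 3)^2*(j + 3)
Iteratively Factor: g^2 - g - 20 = (g - 5)*(g + 4)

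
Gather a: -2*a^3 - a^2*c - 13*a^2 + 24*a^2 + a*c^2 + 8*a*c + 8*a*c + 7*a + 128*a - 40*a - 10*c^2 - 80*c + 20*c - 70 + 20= -2*a^3 + a^2*(11 - c) + a*(c^2 + 16*c + 95) - 10*c^2 - 60*c - 50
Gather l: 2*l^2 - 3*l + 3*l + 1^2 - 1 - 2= 2*l^2 - 2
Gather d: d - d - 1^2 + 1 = 0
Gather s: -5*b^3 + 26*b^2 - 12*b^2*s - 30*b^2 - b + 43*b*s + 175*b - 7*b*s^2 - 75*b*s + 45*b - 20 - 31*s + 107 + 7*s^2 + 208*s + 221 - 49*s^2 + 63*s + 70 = -5*b^3 - 4*b^2 + 219*b + s^2*(-7*b - 42) + s*(-12*b^2 - 32*b + 240) + 378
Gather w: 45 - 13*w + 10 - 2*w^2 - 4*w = -2*w^2 - 17*w + 55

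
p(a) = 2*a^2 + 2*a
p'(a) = 4*a + 2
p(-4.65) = 33.94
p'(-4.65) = -16.60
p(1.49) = 7.42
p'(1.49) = 7.96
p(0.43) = 1.23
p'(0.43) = 3.72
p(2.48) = 17.26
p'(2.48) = 11.92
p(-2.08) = 4.49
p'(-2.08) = -6.32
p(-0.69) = -0.43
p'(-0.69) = -0.76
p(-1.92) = 3.53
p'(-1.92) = -5.68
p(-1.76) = 2.68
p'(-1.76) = -5.04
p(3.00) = 24.00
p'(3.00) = 14.00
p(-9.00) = 144.00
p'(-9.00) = -34.00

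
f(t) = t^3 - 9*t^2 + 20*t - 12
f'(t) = 3*t^2 - 18*t + 20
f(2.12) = -0.52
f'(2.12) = -4.68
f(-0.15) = -15.21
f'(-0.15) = 22.77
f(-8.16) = -1317.81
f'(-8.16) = 366.64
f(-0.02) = -12.40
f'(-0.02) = 20.36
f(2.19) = -0.86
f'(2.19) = -5.03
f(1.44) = 1.12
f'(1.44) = 0.30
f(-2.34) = -120.89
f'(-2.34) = 78.55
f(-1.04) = -43.66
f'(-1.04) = 41.96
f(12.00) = 660.00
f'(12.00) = 236.00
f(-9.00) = -1650.00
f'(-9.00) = 425.00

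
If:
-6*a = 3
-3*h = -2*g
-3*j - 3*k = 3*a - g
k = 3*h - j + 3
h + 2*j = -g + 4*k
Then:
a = -1/2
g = -3/2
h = -1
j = 5/12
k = -5/12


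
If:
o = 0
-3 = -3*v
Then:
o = 0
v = 1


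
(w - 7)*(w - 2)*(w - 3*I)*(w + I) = w^4 - 9*w^3 - 2*I*w^3 + 17*w^2 + 18*I*w^2 - 27*w - 28*I*w + 42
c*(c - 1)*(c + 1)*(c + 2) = c^4 + 2*c^3 - c^2 - 2*c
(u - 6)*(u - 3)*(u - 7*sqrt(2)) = u^3 - 7*sqrt(2)*u^2 - 9*u^2 + 18*u + 63*sqrt(2)*u - 126*sqrt(2)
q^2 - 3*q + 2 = (q - 2)*(q - 1)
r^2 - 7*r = r*(r - 7)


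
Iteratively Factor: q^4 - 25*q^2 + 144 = (q - 4)*(q^3 + 4*q^2 - 9*q - 36) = (q - 4)*(q + 3)*(q^2 + q - 12) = (q - 4)*(q - 3)*(q + 3)*(q + 4)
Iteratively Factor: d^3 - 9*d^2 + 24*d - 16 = (d - 4)*(d^2 - 5*d + 4) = (d - 4)*(d - 1)*(d - 4)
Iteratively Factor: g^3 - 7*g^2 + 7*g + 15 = (g - 3)*(g^2 - 4*g - 5) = (g - 5)*(g - 3)*(g + 1)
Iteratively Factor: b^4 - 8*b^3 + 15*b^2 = (b)*(b^3 - 8*b^2 + 15*b) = b^2*(b^2 - 8*b + 15) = b^2*(b - 5)*(b - 3)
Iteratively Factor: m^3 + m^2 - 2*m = (m - 1)*(m^2 + 2*m) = (m - 1)*(m + 2)*(m)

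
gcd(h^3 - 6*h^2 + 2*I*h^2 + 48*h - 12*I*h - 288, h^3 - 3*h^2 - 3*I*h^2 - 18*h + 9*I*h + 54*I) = h - 6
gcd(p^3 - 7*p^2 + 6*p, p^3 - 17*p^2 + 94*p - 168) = p - 6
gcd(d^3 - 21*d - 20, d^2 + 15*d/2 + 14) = d + 4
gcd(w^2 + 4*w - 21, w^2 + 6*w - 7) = w + 7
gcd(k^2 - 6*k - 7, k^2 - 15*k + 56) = k - 7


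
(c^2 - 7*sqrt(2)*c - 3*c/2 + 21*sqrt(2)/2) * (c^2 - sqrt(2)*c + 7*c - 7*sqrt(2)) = c^4 - 8*sqrt(2)*c^3 + 11*c^3/2 - 44*sqrt(2)*c^2 + 7*c^2/2 + 77*c + 84*sqrt(2)*c - 147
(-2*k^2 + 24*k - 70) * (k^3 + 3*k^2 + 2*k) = -2*k^5 + 18*k^4 - 2*k^3 - 162*k^2 - 140*k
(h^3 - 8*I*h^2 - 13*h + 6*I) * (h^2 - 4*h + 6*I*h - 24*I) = h^5 - 4*h^4 - 2*I*h^4 + 35*h^3 + 8*I*h^3 - 140*h^2 - 72*I*h^2 - 36*h + 288*I*h + 144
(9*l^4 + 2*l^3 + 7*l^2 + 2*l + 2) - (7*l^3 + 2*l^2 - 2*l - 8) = 9*l^4 - 5*l^3 + 5*l^2 + 4*l + 10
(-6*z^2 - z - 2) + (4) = -6*z^2 - z + 2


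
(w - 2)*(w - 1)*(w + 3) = w^3 - 7*w + 6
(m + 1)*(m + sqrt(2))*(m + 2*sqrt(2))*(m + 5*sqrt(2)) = m^4 + m^3 + 8*sqrt(2)*m^3 + 8*sqrt(2)*m^2 + 34*m^2 + 20*sqrt(2)*m + 34*m + 20*sqrt(2)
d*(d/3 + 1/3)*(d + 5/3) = d^3/3 + 8*d^2/9 + 5*d/9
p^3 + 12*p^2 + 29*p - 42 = (p - 1)*(p + 6)*(p + 7)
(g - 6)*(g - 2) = g^2 - 8*g + 12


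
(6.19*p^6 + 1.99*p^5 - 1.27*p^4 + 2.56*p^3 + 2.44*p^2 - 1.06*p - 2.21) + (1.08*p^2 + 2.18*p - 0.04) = 6.19*p^6 + 1.99*p^5 - 1.27*p^4 + 2.56*p^3 + 3.52*p^2 + 1.12*p - 2.25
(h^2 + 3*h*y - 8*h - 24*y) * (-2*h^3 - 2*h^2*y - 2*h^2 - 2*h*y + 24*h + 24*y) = -2*h^5 - 8*h^4*y + 14*h^4 - 6*h^3*y^2 + 56*h^3*y + 40*h^3 + 42*h^2*y^2 + 160*h^2*y - 192*h^2 + 120*h*y^2 - 768*h*y - 576*y^2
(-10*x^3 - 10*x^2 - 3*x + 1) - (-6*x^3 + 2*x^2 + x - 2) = -4*x^3 - 12*x^2 - 4*x + 3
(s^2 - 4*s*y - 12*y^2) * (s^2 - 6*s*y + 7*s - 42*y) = s^4 - 10*s^3*y + 7*s^3 + 12*s^2*y^2 - 70*s^2*y + 72*s*y^3 + 84*s*y^2 + 504*y^3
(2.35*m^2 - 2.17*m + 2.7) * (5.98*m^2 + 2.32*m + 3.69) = 14.053*m^4 - 7.5246*m^3 + 19.7831*m^2 - 1.7433*m + 9.963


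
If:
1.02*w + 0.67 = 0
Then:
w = -0.66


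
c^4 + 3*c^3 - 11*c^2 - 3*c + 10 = (c - 2)*(c - 1)*(c + 1)*(c + 5)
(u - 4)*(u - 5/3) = u^2 - 17*u/3 + 20/3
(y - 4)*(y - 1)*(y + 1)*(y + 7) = y^4 + 3*y^3 - 29*y^2 - 3*y + 28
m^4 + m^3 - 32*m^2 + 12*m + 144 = (m - 4)*(m - 3)*(m + 2)*(m + 6)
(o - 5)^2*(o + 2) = o^3 - 8*o^2 + 5*o + 50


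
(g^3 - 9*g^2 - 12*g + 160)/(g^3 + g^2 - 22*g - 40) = (g - 8)/(g + 2)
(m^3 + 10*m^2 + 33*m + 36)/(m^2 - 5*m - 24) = (m^2 + 7*m + 12)/(m - 8)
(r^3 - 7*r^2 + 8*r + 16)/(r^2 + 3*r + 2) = (r^2 - 8*r + 16)/(r + 2)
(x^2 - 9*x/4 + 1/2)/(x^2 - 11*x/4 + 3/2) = (4*x - 1)/(4*x - 3)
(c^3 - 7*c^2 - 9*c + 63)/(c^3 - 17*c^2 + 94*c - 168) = (c^2 - 9)/(c^2 - 10*c + 24)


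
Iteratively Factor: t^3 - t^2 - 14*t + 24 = (t - 2)*(t^2 + t - 12) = (t - 3)*(t - 2)*(t + 4)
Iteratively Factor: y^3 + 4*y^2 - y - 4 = (y + 1)*(y^2 + 3*y - 4) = (y - 1)*(y + 1)*(y + 4)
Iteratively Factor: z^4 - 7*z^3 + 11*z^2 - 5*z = (z - 5)*(z^3 - 2*z^2 + z) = z*(z - 5)*(z^2 - 2*z + 1) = z*(z - 5)*(z - 1)*(z - 1)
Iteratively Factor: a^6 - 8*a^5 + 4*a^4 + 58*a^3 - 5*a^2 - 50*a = (a - 5)*(a^5 - 3*a^4 - 11*a^3 + 3*a^2 + 10*a) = (a - 5)*(a - 1)*(a^4 - 2*a^3 - 13*a^2 - 10*a) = (a - 5)^2*(a - 1)*(a^3 + 3*a^2 + 2*a) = a*(a - 5)^2*(a - 1)*(a^2 + 3*a + 2) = a*(a - 5)^2*(a - 1)*(a + 2)*(a + 1)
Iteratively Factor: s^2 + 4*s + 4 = (s + 2)*(s + 2)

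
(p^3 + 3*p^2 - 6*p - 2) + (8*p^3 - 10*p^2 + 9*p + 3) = 9*p^3 - 7*p^2 + 3*p + 1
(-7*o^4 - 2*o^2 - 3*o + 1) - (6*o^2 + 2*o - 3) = -7*o^4 - 8*o^2 - 5*o + 4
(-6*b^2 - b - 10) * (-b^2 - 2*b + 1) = 6*b^4 + 13*b^3 + 6*b^2 + 19*b - 10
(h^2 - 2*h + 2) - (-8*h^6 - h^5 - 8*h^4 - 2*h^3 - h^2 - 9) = 8*h^6 + h^5 + 8*h^4 + 2*h^3 + 2*h^2 - 2*h + 11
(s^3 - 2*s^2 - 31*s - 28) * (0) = 0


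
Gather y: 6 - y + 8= 14 - y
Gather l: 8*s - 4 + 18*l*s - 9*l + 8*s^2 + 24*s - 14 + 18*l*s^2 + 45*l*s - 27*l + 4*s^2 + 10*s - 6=l*(18*s^2 + 63*s - 36) + 12*s^2 + 42*s - 24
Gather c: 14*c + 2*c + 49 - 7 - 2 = 16*c + 40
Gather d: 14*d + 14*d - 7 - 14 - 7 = 28*d - 28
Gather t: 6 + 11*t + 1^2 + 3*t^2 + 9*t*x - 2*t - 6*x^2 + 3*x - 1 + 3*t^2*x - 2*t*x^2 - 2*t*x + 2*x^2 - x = t^2*(3*x + 3) + t*(-2*x^2 + 7*x + 9) - 4*x^2 + 2*x + 6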